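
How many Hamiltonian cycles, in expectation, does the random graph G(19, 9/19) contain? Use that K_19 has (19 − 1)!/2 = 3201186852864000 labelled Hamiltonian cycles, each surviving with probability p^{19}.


K_19 has (19 − 1)!/2 = 3201186852864000 labelled Hamiltonian cycles.
For each such Hamiltonian cycle H, let X_H = 1 if all 19 edges of H are present in G. Then P[X_H = 1] = p^{19} = (9/19)^{19} = 1350851717672992089/1978419655660313589123979.
Summing the indicators: E[X] = Σ_H E[X_H] = 3201186852864000 · p^{19} = 3201186852864000 · 1350851717672992089/1978419655660313589123979 = 4324328758783534194876278992896000/1978419655660313589123979.
Numerically: E[X] ≈ 2.1857e+09.

E[X] = 3201186852864000 · (9/19)^{19} = 4324328758783534194876278992896000/1978419655660313589123979 ≈ 2.1857e+09.


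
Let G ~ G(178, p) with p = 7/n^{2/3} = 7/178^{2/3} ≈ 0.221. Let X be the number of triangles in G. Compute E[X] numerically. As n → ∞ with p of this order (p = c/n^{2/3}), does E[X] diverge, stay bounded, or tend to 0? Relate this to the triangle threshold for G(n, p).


Number of potential triangles: C(178, 3) = 924176.
Each occurs with probability p³ ≈ (0.221)³ ≈ 1.08257e-02.
By linearity: E[X] = C(178, 3)·p³ ≈ 924176 · 1.08257e-02 ≈ 10004.809.
Since α = 2/3 < 1, p = c/n^{2/3} ≫ 1/n is above the triangle threshold p ~ 1/n. Asymptotically E[X] ~ (c³/6)·n^{3(1−α)} = (7³/6)·n^{1} → ∞; triangles are abundant w.h.p.

E[X] ≈ 10004.809; in regime p = Θ(1/n^{2/3}) E[X] diverges (above the triangle threshold p ~ 1/n).


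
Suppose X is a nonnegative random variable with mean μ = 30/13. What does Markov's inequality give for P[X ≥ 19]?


μ = E[X] = 30/13, a = 19.
Markov: P[X ≥ 19] ≤ μ/a = (30/13)/19 = 30/247.
Numerically: ≈ 0.1215.
(Since a = 19 > μ = 2.3077, the bound 30/247 is < 1 and informative.)

P[X ≥ 19] ≤ 30/247 ≈ 0.1215.


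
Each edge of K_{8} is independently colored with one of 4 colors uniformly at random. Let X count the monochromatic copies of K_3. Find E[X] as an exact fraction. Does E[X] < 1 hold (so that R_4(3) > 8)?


E[X] = C(8, 3) · 4^{1 − 3} = 56 · 4^{−2} = 56/16.
As a reduced fraction: E[X] = 7/2 ≈ 3.5000000.
Is E[X] < 1? NO.
Since E[X] ≥ 1, the first-moment bound is inconclusive at n = 8; it does NOT by itself certify R_4(3) > 8.

E[X] = 7/2 ≈ 3.5000000; E[X] ≥ 1; first-moment method inconclusive here.


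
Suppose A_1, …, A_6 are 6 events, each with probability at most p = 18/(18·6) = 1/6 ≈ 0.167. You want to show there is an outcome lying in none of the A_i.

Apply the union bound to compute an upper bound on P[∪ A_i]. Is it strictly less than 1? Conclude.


Union bound: P[∪_{i=1}^{6} A_i] ≤ Σ_i P[A_i] ≤ 6·p = 6·(1/6) = 1.
Numerically: 1 ≈ 1.000.
Is 1 < 1? NO.
Since the bound 1 is ≥ 1, the union bound is uninformative here; it does NOT by itself certify existence.

6·p = 1 ≈ 1.000; existence NOT certified by the union bound.


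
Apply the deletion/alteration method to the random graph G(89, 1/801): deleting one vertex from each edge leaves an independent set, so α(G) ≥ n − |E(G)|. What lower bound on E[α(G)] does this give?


E[|E(G)|] = C(89, 2)·p = 3916 · (1/801) = 44/9.
E[α(G)] ≥ n − E[|E(G)|] = 89 − 44/9 = 757/9.
Numerically: ≈ 84.1111.
(This is only a lower bound; the true E[α(G)] may be larger.)

E[α(G)] ≥ 757/9 ≈ 84.1111.


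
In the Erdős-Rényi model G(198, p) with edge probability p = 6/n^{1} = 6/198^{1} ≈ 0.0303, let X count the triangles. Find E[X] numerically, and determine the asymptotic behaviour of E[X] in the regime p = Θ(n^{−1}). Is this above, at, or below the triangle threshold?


Number of potential triangles: C(198, 3) = 1274196.
Each occurs with probability p³ ≈ (0.0303)³ ≈ 2.782647e-05.
By linearity: E[X] = C(198, 3)·p³ ≈ 1274196 · 2.782647e-05 ≈ 35.4564.
Here α = 1, so p = 6/n is exactly at the triangle threshold p ~ 1/n. Asymptotically E[X] → c³/6 = 6³/6 = 36 ≈ 36.0000, a bounded constant. In this regime the triangle count is asymptotically Poisson(c³/6).

E[X] ≈ 35.4564; in regime p = Θ(1/n^{1}) E[X] stays bounded (at the triangle threshold p ~ 1/n).


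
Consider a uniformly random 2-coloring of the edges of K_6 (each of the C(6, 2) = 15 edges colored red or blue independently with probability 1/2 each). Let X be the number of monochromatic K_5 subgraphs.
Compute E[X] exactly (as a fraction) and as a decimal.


Let X = Σ_S X_S over the C(6, 5) = 6 subsets S of size 5, where X_S = 1 if the K_5 on S is monochromatic.
For a fixed S, the K_5 on S has C(5, 2) = 10 edges. P[all 10 edges red] = (1/2)^10, and likewise for blue, so P[monochromatic] = 2·(1/2)^10 = 2^{1 − 10} = 1/512.
By linearity of expectation: E[X] = C(6, 5) · 2^{1 − 10} = 6 · 1/512 = 3/256.
Numerically: E[X] ≈ 0.0117.

E[X] = C(6,5)·2^(1−C(5,2)) = 3/256 ≈ 0.0117.


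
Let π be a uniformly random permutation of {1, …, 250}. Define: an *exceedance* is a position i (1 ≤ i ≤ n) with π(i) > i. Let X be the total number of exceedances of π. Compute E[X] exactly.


Write X = Σ_{i=1}^{250} X_i, where X_i = 1_{π(i) > i}.
For each fixed i, π(i) is uniform over {1, …, 250} (marginal of a uniform permutation), so P[π(i) > i] = (n − i)/n. Summing: Σ_{i=1}^{250} (n − i)/n = (0 + 1 + … + 249)/250 = 250(250 − 1)/(2·250) = (250 − 1)/2.
Hence E[X] = Σ_{i=1}^{250} (250 − i)/250 = 249/2 ≈ 124.50000.

E[X] = 249/2 = 124.50000.


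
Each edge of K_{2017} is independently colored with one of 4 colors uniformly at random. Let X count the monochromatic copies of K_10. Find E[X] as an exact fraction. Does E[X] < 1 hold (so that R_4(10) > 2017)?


E[X] = C(2017, 10) · 4^{1 − 45} = 300324964434452596180990448 · 4^{−44} = 300324964434452596180990448/309485009821345068724781056.
As a reduced fraction: E[X] = 18770310277153287261311903/19342813113834066795298816 ≈ 0.97040.
Is E[X] < 1? YES.
Since E[X] < 1, there exists a 4-coloring of K_{2017} with no monochromatic K_10; hence R_4(10) > 2017.

E[X] = 18770310277153287261311903/19342813113834066795298816 ≈ 0.97040; E[X] < 1, so R_4(10) > 2017.


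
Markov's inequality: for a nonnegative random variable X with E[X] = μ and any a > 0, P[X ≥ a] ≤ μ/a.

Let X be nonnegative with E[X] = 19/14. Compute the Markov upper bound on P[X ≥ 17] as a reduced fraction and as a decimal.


μ = E[X] = 19/14, a = 17.
Markov: P[X ≥ 17] ≤ μ/a = (19/14)/17 = 19/238.
Numerically: ≈ 0.07983.
(Since a = 17 > μ = 1.35714, the bound 19/238 is < 1 and informative.)

P[X ≥ 17] ≤ 19/238 ≈ 0.07983.


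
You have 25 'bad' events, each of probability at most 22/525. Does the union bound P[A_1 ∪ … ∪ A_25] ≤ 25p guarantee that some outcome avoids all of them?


Union bound: P[∪_{i=1}^{25} A_i] ≤ Σ_i P[A_i] ≤ 25·p = 25·(22/525) = 22/21.
Numerically: 22/21 ≈ 1.0476190.
Is 22/21 < 1? NO.
Since the bound 22/21 is ≥ 1, the union bound is uninformative here; it does NOT by itself certify existence.

25·p = 22/21 ≈ 1.0476190; existence NOT certified by the union bound.


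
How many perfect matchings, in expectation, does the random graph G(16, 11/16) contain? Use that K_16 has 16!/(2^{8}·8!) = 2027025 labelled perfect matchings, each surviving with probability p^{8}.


K_16 has 16!/(2^{8}·8!) = 2027025 labelled perfect matchings.
For each such perfect matching H, let X_H = 1 if all 8 edges of H are present in G. Then P[X_H = 1] = p^{8} = (11/16)^{8} = 214358881/4294967296.
Summing the indicators: E[X] = Σ_H E[X_H] = 2027025 · p^{8} = 2027025 · 214358881/4294967296 = 434510810759025/4294967296.
Numerically: E[X] ≈ 1.0117e+05.

E[X] = 2027025 · (11/16)^{8} = 434510810759025/4294967296 ≈ 1.0117e+05.


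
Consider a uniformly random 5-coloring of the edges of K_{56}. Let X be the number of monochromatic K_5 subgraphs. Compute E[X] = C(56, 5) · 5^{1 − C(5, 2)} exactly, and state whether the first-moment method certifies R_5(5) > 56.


E[X] = C(56, 5) · 5^{1 − 10} = 3819816 · 5^{−9} = 3819816/1953125.
As a reduced fraction: E[X] = 3819816/1953125 ≈ 1.9557.
Is E[X] < 1? NO.
Since E[X] ≥ 1, the first-moment bound is inconclusive at n = 56; it does NOT by itself certify R_5(5) > 56.

E[X] = 3819816/1953125 ≈ 1.9557; E[X] ≥ 1; first-moment method inconclusive here.


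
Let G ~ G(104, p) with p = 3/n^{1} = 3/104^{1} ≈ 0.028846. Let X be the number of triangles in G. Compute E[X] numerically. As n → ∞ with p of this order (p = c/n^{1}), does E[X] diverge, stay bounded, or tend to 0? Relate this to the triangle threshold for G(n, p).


Number of potential triangles: C(104, 3) = 182104.
Each occurs with probability p³ ≈ (0.028846)³ ≈ 2.4002902e-05.
By linearity: E[X] = C(104, 3)·p³ ≈ 182104 · 2.4002902e-05 ≈ 4.37102.
Here α = 1, so p = 3/n is exactly at the triangle threshold p ~ 1/n. Asymptotically E[X] → c³/6 = 3³/6 = 9/2 ≈ 4.50000, a bounded constant. In this regime the triangle count is asymptotically Poisson(c³/6).

E[X] ≈ 4.37102; in regime p = Θ(1/n^{1}) E[X] stays bounded (at the triangle threshold p ~ 1/n).


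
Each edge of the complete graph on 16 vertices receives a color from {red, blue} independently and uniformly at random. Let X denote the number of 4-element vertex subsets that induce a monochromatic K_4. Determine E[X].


Let X = Σ_S X_S over the C(16, 4) = 1820 subsets S of size 4, where X_S = 1 if the K_4 on S is monochromatic.
For a fixed S, the K_4 on S has C(4, 2) = 6 edges. P[all 6 edges red] = (1/2)^6, and likewise for blue, so P[monochromatic] = 2·(1/2)^6 = 2^{1 − 6} = 1/32.
Summing: E[X] = C(16, 4) · 2^{1 − 6} = 1820 · 1/32 = 455/8.
Numerically: E[X] ≈ 56.87500.

E[X] = C(16,4)·2^(1−C(4,2)) = 455/8 ≈ 56.87500.


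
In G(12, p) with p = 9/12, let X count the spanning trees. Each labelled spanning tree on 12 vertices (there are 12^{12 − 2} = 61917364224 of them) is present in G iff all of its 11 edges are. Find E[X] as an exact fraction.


K_12 has 12^{12 − 2} = 61917364224 labelled spanning trees.
For each such spanning tree H, let X_H = 1 if all 11 edges of H are present in G. Then P[X_H = 1] = p^{11} = (3/4)^{11} = 177147/4194304.
By linearity of expectation: E[X] = Σ_H E[X_H] = 61917364224 · p^{11} = 61917364224 · 177147/4194304 = 10460353203/4.
Numerically: E[X] ≈ 2.6151e+09.

E[X] = 61917364224 · (3/4)^{11} = 10460353203/4 ≈ 2.6151e+09.


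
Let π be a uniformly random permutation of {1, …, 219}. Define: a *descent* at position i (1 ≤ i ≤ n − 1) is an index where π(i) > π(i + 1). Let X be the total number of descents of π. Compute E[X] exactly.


Write X = Σ X_I over i = 1, …, 218, with X_I the indicator of one descent.
There are 218 indicators.
For each fixed i, the pair (π(i), π(i+1)) is a uniformly random ordered pair of distinct values from {1, …, 219}; by symmetry P[π(i) > π(i+1)] = 1/2.
By linearity: E[X] = 218 · (1/2) = (219 − 1) · (1/2) = 109 ≈ 109.0000.

E[X] = 109 = 109.0000.


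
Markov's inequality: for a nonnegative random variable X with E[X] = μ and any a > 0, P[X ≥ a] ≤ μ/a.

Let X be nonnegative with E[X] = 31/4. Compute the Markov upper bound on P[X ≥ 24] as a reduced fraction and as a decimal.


μ = E[X] = 31/4, a = 24.
Markov: P[X ≥ 24] ≤ μ/a = (31/4)/24 = 31/96.
Numerically: ≈ 0.322917.
(Since a = 24 > μ = 7.750000, the bound 31/96 is < 1 and informative.)

P[X ≥ 24] ≤ 31/96 ≈ 0.322917.


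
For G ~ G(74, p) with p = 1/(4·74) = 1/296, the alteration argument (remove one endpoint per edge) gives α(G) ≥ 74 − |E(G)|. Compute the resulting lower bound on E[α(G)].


E[|E(G)|] = C(74, 2)·p = 2701 · (1/296) = 73/8.
E[α(G)] ≥ n − E[|E(G)|] = 74 − 73/8 = 519/8.
Numerically: ≈ 64.87500.
(This is only a lower bound; the true E[α(G)] may be larger.)

E[α(G)] ≥ 519/8 ≈ 64.87500.


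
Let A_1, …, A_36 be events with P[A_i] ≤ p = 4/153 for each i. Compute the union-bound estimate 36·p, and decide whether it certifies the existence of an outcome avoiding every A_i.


Union bound: P[∪_{i=1}^{36} A_i] ≤ Σ_i P[A_i] ≤ 36·p = 36·(4/153) = 16/17.
Numerically: 16/17 ≈ 0.94118.
Is 16/17 < 1? YES.
Since P[∪ A_i] ≤ 16/17 < 1, the complement has P[∩ A_i^c] ≥ 1 − 16/17 = 1/17 > 0, so some outcome avoids every A_i.

36·p = 16/17 ≈ 0.94118; existence CERTIFIED by the union bound.


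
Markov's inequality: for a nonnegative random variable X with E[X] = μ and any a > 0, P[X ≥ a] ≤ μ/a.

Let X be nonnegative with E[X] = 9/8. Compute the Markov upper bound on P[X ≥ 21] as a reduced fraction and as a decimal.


μ = E[X] = 9/8, a = 21.
Markov: P[X ≥ 21] ≤ μ/a = (9/8)/21 = 3/56.
Numerically: ≈ 0.05357.
(Since a = 21 > μ = 1.12500, the bound 3/56 is < 1 and informative.)

P[X ≥ 21] ≤ 3/56 ≈ 0.05357.


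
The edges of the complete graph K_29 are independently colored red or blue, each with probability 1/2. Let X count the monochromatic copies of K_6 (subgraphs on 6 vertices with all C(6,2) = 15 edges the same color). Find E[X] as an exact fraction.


Let X = Σ_S X_S over the C(29, 6) = 475020 subsets S of size 6, where X_S = 1 if the K_6 on S is monochromatic.
For a fixed S, the K_6 on S has C(6, 2) = 15 edges. P[all 15 edges red] = (1/2)^15, and likewise for blue, so P[monochromatic] = 2·(1/2)^15 = 2^{1 − 15} = 1/16384.
By linearity: E[X] = C(29, 6) · 2^{1 − 15} = 475020 · 1/16384 = 118755/4096.
Numerically: E[X] ≈ 28.993.

E[X] = C(29,6)·2^(1−C(6,2)) = 118755/4096 ≈ 28.993.


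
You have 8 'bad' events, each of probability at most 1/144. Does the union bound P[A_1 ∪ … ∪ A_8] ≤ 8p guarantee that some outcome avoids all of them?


Union bound: P[∪_{i=1}^{8} A_i] ≤ Σ_i P[A_i] ≤ 8·p = 8·(1/144) = 1/18.
Numerically: 1/18 ≈ 0.055556.
Is 1/18 < 1? YES.
Since P[∪ A_i] ≤ 1/18 < 1, the complement has P[∩ A_i^c] ≥ 1 − 1/18 = 17/18 > 0, so some outcome avoids every A_i.

8·p = 1/18 ≈ 0.055556; existence CERTIFIED by the union bound.


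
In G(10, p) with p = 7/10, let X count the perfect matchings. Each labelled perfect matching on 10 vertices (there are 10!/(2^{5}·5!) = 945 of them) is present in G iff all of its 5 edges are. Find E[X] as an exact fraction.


K_10 has 10!/(2^{5}·5!) = 945 labelled perfect matchings.
For each such perfect matching H, let X_H = 1 if all 5 edges of H are present in G. Then P[X_H = 1] = p^{5} = (7/10)^{5} = 16807/100000.
By linearity: E[X] = Σ_H E[X_H] = 945 · p^{5} = 945 · 16807/100000 = 3176523/20000.
Numerically: E[X] ≈ 158.8.

E[X] = 945 · (7/10)^{5} = 3176523/20000 ≈ 158.8.


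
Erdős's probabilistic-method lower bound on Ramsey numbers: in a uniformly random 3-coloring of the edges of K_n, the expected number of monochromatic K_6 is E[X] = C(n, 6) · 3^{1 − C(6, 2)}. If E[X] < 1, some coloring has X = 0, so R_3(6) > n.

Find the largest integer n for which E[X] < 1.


We need C(n, 6) · 3^{1 − 15} < 1, i.e. C(n, 6) < 3^{15 − 1} = 4782969.
Check values of n near the boundary:
  n = 35: C(35, 6) = 1623160; 1623160 < 4782969? YES
  n = 36: C(36, 6) = 1947792; 1947792 < 4782969? YES
  n = 37: C(37, 6) = 2324784; 2324784 < 4782969? YES
  n = 38: C(38, 6) = 2760681; 2760681 < 4782969? YES
  n = 39: C(39, 6) = 3262623; 3262623 < 4782969? YES
  n = 40: C(40, 6) = 3838380; 3838380 < 4782969? YES
  n = 41: C(41, 6) = 4496388; 4496388 < 4782969? YES
  n = 42: C(42, 6) = 5245786; 5245786 < 4782969? NO
The largest n with C(n, 6) < 4782969 is n = 41 (where E[X] = 1498796/1594323 ≈ 0.9401). Hence R_3(6) > 41, i.e. R_3(6) ≥ 42.

Largest n = 41; hence R_3(6) > 41.


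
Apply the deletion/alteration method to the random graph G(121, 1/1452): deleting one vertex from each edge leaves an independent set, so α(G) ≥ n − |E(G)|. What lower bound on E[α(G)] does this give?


E[|E(G)|] = C(121, 2)·p = 7260 · (1/1452) = 5.
E[α(G)] ≥ n − E[|E(G)|] = 121 − 5 = 116.
Numerically: ≈ 116.00000.
(This is only a lower bound; the true E[α(G)] may be larger.)

E[α(G)] ≥ 116 ≈ 116.00000.


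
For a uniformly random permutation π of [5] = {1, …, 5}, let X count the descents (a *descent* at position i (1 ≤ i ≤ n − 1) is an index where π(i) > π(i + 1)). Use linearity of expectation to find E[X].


Write X = Σ X_I over i = 1, …, 4, with X_I the indicator of one descent.
There are 4 indicators.
For each fixed i, the pair (π(i), π(i+1)) is a uniformly random ordered pair of distinct values from {1, …, 5}; by symmetry P[π(i) > π(i+1)] = 1/2.
By linearity: E[X] = 4 · (1/2) = (5 − 1) · (1/2) = 2 ≈ 2.00000.

E[X] = 2 = 2.00000.


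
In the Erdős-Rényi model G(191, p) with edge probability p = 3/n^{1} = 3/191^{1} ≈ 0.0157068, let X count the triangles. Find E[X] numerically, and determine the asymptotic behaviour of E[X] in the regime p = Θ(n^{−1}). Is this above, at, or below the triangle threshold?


Number of potential triangles: C(191, 3) = 1143135.
Each occurs with probability p³ ≈ (0.0157068)³ ≈ 3.87492822e-06.
By linearity: E[X] = C(191, 3)·p³ ≈ 1143135 · 3.87492822e-06 ≈ 4.429566.
Here α = 1, so p = 3/n is exactly at the triangle threshold p ~ 1/n. Asymptotically E[X] → c³/6 = 3³/6 = 9/2 ≈ 4.500000, a bounded constant. In this regime the triangle count is asymptotically Poisson(c³/6).

E[X] ≈ 4.429566; in regime p = Θ(1/n^{1}) E[X] stays bounded (at the triangle threshold p ~ 1/n).


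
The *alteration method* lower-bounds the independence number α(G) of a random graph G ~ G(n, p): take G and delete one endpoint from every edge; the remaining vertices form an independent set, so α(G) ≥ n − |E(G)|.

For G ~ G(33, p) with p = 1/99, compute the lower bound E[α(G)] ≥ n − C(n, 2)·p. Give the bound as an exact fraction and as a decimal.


E[|E(G)|] = C(33, 2)·p = 528 · (1/99) = 16/3.
E[α(G)] ≥ n − E[|E(G)|] = 33 − 16/3 = 83/3.
Numerically: ≈ 27.6667.
(This is only a lower bound; the true E[α(G)] may be larger.)

E[α(G)] ≥ 83/3 ≈ 27.6667.


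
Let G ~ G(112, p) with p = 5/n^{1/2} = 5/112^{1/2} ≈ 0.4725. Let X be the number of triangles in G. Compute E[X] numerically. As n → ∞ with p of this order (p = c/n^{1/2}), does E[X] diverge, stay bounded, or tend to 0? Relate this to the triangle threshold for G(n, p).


Number of potential triangles: C(112, 3) = 227920.
Each occurs with probability p³ ≈ (0.4725)³ ≈ 1.054588e-01.
By linearity: E[X] = C(112, 3)·p³ ≈ 227920 · 1.054588e-01 ≈ 24036.1782.
Since α = 1/2 < 1, p = c/n^{1/2} ≫ 1/n is above the triangle threshold p ~ 1/n. Asymptotically E[X] ~ (c³/6)·n^{3(1−α)} = (5³/6)·n^{1.5} → ∞; triangles are abundant w.h.p.

E[X] ≈ 24036.1782; in regime p = Θ(1/n^{1/2}) E[X] diverges (above the triangle threshold p ~ 1/n).


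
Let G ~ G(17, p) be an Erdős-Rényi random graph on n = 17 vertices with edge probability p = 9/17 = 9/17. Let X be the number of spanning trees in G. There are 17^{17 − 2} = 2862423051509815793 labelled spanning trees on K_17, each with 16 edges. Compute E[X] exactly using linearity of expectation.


K_17 has 17^{17 − 2} = 2862423051509815793 labelled spanning trees.
For each such spanning tree H, let X_H = 1 if all 16 edges of H are present in G. Then P[X_H = 1] = p^{16} = (9/17)^{16} = 1853020188851841/48661191875666868481.
By linearity of expectation: E[X] = Σ_H E[X_H] = 2862423051509815793 · p^{16} = 2862423051509815793 · 1853020188851841/48661191875666868481 = 1853020188851841/17.
Numerically: E[X] ≈ 1.09e+14.

E[X] = 2862423051509815793 · (9/17)^{16} = 1853020188851841/17 ≈ 1.09e+14.


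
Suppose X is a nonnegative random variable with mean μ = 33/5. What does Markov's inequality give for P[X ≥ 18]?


μ = E[X] = 33/5, a = 18.
Markov: P[X ≥ 18] ≤ μ/a = (33/5)/18 = 11/30.
Numerically: ≈ 0.3667.
(Since a = 18 > μ = 6.6000, the bound 11/30 is < 1 and informative.)

P[X ≥ 18] ≤ 11/30 ≈ 0.3667.


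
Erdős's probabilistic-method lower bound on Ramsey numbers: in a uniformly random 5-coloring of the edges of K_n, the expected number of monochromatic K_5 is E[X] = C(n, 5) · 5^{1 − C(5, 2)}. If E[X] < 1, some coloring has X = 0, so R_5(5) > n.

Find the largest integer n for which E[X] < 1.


We need C(n, 5) · 5^{1 − 10} < 1, i.e. C(n, 5) < 5^{10 − 1} = 1953125.
Check values of n near the boundary:
  n = 47: C(47, 5) = 1533939; 1533939 < 1953125? YES
  n = 48: C(48, 5) = 1712304; 1712304 < 1953125? YES
  n = 49: C(49, 5) = 1906884; 1906884 < 1953125? YES
  n = 50: C(50, 5) = 2118760; 2118760 < 1953125? NO
  n = 51: C(51, 5) = 2349060; 2349060 < 1953125? NO
The largest n with C(n, 5) < 1953125 is n = 49 (where E[X] = 1906884/1953125 ≈ 0.976325). Hence R_5(5) > 49, i.e. R_5(5) ≥ 50.

Largest n = 49; hence R_5(5) > 49.


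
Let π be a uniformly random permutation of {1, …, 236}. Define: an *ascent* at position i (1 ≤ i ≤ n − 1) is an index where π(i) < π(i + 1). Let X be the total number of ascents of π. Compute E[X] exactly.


Write X = Σ X_I over i = 1, …, 235, with X_I the indicator of one ascent.
There are 235 indicators.
For each fixed i, the pair (π(i), π(i+1)) is a uniformly random ordered pair of distinct values from {1, …, 236}; by symmetry P[π(i) < π(i+1)] = 1/2.
By linearity: E[X] = 235 · (1/2) = (236 − 1) · (1/2) = 235/2 ≈ 117.500.

E[X] = 235/2 = 117.500.


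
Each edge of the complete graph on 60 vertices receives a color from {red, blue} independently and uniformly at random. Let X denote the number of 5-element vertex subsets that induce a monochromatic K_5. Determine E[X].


Let X = Σ_S X_S over the C(60, 5) = 5461512 subsets S of size 5, where X_S = 1 if the K_5 on S is monochromatic.
For a fixed S, the K_5 on S has C(5, 2) = 10 edges. P[all 10 edges red] = (1/2)^10, and likewise for blue, so P[monochromatic] = 2·(1/2)^10 = 2^{1 − 10} = 1/512.
By linearity of expectation: E[X] = C(60, 5) · 2^{1 − 10} = 5461512 · 1/512 = 682689/64.
Numerically: E[X] ≈ 10667.0156.

E[X] = C(60,5)·2^(1−C(5,2)) = 682689/64 ≈ 10667.0156.


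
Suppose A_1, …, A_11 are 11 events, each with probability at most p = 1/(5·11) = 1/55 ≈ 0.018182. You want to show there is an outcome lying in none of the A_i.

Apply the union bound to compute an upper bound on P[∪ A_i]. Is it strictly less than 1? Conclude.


Union bound: P[∪_{i=1}^{11} A_i] ≤ Σ_i P[A_i] ≤ 11·p = 11·(1/55) = 1/5.
Numerically: 1/5 ≈ 0.200000.
Is 1/5 < 1? YES.
Since P[∪ A_i] ≤ 1/5 < 1, the complement has P[∩ A_i^c] ≥ 1 − 1/5 = 4/5 > 0, so some outcome avoids every A_i.

11·p = 1/5 ≈ 0.200000; existence CERTIFIED by the union bound.


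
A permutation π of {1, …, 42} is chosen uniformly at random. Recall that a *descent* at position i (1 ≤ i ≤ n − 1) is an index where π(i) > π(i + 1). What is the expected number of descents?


Write X = Σ X_I over i = 1, …, 41, with X_I the indicator of one descent.
There are 41 indicators.
For each fixed i, the pair (π(i), π(i+1)) is a uniformly random ordered pair of distinct values from {1, …, 42}; by symmetry P[π(i) > π(i+1)] = 1/2.
By linearity: E[X] = 41 · (1/2) = (42 − 1) · (1/2) = 41/2 ≈ 20.500000.

E[X] = 41/2 = 20.500000.


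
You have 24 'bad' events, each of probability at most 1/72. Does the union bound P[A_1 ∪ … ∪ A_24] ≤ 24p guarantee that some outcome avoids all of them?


Union bound: P[∪_{i=1}^{24} A_i] ≤ Σ_i P[A_i] ≤ 24·p = 24·(1/72) = 1/3.
Numerically: 1/3 ≈ 0.3333333.
Is 1/3 < 1? YES.
Since P[∪ A_i] ≤ 1/3 < 1, the complement has P[∩ A_i^c] ≥ 1 − 1/3 = 2/3 > 0, so some outcome avoids every A_i.

24·p = 1/3 ≈ 0.3333333; existence CERTIFIED by the union bound.


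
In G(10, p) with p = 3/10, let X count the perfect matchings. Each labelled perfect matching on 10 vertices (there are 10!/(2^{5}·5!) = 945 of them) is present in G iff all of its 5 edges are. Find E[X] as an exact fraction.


K_10 has 10!/(2^{5}·5!) = 945 labelled perfect matchings.
For each such perfect matching H, let X_H = 1 if all 5 edges of H are present in G. Then P[X_H = 1] = p^{5} = (3/10)^{5} = 243/100000.
Summing the indicators: E[X] = Σ_H E[X_H] = 945 · p^{5} = 945 · 243/100000 = 45927/20000.
Numerically: E[X] ≈ 2.296.

E[X] = 945 · (3/10)^{5} = 45927/20000 ≈ 2.296.


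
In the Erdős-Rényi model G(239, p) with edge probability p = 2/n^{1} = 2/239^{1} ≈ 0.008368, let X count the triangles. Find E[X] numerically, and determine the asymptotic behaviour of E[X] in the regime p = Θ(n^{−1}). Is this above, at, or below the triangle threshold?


Number of potential triangles: C(239, 3) = 2246839.
Each occurs with probability p³ ≈ (0.008368)³ ≈ 5.859982e-07.
By linearity: E[X] = C(239, 3)·p³ ≈ 2246839 · 5.859982e-07 ≈ 1.3166.
Here α = 1, so p = 2/n is exactly at the triangle threshold p ~ 1/n. Asymptotically E[X] → c³/6 = 2³/6 = 4/3 ≈ 1.3333, a bounded constant. In this regime the triangle count is asymptotically Poisson(c³/6).

E[X] ≈ 1.3166; in regime p = Θ(1/n^{1}) E[X] stays bounded (at the triangle threshold p ~ 1/n).


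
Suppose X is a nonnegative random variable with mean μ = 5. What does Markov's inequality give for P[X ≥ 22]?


μ = E[X] = 5, a = 22.
Markov: P[X ≥ 22] ≤ μ/a = (5)/22 = 5/22.
Numerically: ≈ 0.227.
(Since a = 22 > μ = 5.000, the bound 5/22 is < 1 and informative.)

P[X ≥ 22] ≤ 5/22 ≈ 0.227.


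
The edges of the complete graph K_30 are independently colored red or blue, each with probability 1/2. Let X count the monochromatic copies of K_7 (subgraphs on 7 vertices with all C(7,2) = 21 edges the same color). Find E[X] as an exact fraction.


Let X = Σ_S X_S over the C(30, 7) = 2035800 subsets S of size 7, where X_S = 1 if the K_7 on S is monochromatic.
For a fixed S, the K_7 on S has C(7, 2) = 21 edges. P[all 21 edges red] = (1/2)^21, and likewise for blue, so P[monochromatic] = 2·(1/2)^21 = 2^{1 − 21} = 1/1048576.
By linearity: E[X] = C(30, 7) · 2^{1 − 21} = 2035800 · 1/1048576 = 254475/131072.
Numerically: E[X] ≈ 1.9415.

E[X] = C(30,7)·2^(1−C(7,2)) = 254475/131072 ≈ 1.9415.


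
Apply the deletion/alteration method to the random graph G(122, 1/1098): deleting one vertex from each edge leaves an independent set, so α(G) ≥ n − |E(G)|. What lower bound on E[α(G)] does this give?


E[|E(G)|] = C(122, 2)·p = 7381 · (1/1098) = 121/18.
E[α(G)] ≥ n − E[|E(G)|] = 122 − 121/18 = 2075/18.
Numerically: ≈ 115.2778.
(This is only a lower bound; the true E[α(G)] may be larger.)

E[α(G)] ≥ 2075/18 ≈ 115.2778.


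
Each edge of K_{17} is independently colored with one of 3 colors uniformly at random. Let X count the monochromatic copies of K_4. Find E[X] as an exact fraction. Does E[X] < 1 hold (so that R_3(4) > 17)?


E[X] = C(17, 4) · 3^{1 − 6} = 2380 · 3^{−5} = 2380/243.
As a reduced fraction: E[X] = 2380/243 ≈ 9.7942387.
Is E[X] < 1? NO.
Since E[X] ≥ 1, the first-moment bound is inconclusive at n = 17; it does NOT by itself certify R_3(4) > 17.

E[X] = 2380/243 ≈ 9.7942387; E[X] ≥ 1; first-moment method inconclusive here.


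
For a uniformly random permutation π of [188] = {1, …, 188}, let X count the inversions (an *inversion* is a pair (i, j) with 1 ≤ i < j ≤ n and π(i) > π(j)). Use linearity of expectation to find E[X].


Write X = Σ X_I over the C(188, 2) = 17578 pairs i < j, with X_I the indicator of one inversion.
There are 17578 indicators.
For each fixed pair i < j, the values π(i) and π(j) are two distinct elements of {1, …, 188} in uniformly random order; by symmetry P[π(i) > π(j)] = 1/2.
By linearity: E[X] = 17578 · (1/2) = C(188, 2) · (1/2) = 17578/2 = 8789 ≈ 8789.000000.

E[X] = 8789 = 8789.000000.


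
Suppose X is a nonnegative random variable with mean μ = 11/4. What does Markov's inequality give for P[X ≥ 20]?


μ = E[X] = 11/4, a = 20.
Markov: P[X ≥ 20] ≤ μ/a = (11/4)/20 = 11/80.
Numerically: ≈ 0.137500.
(Since a = 20 > μ = 2.750000, the bound 11/80 is < 1 and informative.)

P[X ≥ 20] ≤ 11/80 ≈ 0.137500.


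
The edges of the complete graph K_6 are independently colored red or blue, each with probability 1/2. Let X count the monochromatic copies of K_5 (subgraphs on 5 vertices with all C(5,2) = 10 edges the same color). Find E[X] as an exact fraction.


Let X = Σ_S X_S over the C(6, 5) = 6 subsets S of size 5, where X_S = 1 if the K_5 on S is monochromatic.
For a fixed S, the K_5 on S has C(5, 2) = 10 edges. P[all 10 edges red] = (1/2)^10, and likewise for blue, so P[monochromatic] = 2·(1/2)^10 = 2^{1 − 10} = 1/512.
By linearity: E[X] = C(6, 5) · 2^{1 − 10} = 6 · 1/512 = 3/256.
Numerically: E[X] ≈ 0.011719.

E[X] = C(6,5)·2^(1−C(5,2)) = 3/256 ≈ 0.011719.


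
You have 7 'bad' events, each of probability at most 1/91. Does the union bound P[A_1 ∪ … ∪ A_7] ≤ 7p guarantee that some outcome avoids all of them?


Union bound: P[∪_{i=1}^{7} A_i] ≤ Σ_i P[A_i] ≤ 7·p = 7·(1/91) = 1/13.
Numerically: 1/13 ≈ 0.0769.
Is 1/13 < 1? YES.
Since P[∪ A_i] ≤ 1/13 < 1, the complement has P[∩ A_i^c] ≥ 1 − 1/13 = 12/13 > 0, so some outcome avoids every A_i.

7·p = 1/13 ≈ 0.0769; existence CERTIFIED by the union bound.


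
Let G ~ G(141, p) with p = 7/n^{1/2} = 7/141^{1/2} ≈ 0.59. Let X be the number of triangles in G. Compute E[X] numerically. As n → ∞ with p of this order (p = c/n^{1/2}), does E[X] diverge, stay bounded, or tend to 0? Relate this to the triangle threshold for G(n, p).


Number of potential triangles: C(141, 3) = 457310.
Each occurs with probability p³ ≈ (0.59)³ ≈ 2.04864e-01.
By linearity: E[X] = C(141, 3)·p³ ≈ 457310 · 2.04864e-01 ≈ 93686.313.
Since α = 1/2 < 1, p = c/n^{1/2} ≫ 1/n is above the triangle threshold p ~ 1/n. Asymptotically E[X] ~ (c³/6)·n^{3(1−α)} = (7³/6)·n^{1.5} → ∞; triangles are abundant w.h.p.

E[X] ≈ 93686.313; in regime p = Θ(1/n^{1/2}) E[X] diverges (above the triangle threshold p ~ 1/n).


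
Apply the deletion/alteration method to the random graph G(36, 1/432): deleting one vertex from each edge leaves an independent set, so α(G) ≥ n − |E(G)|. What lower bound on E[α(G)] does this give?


E[|E(G)|] = C(36, 2)·p = 630 · (1/432) = 35/24.
E[α(G)] ≥ n − E[|E(G)|] = 36 − 35/24 = 829/24.
Numerically: ≈ 34.542.
(This is only a lower bound; the true E[α(G)] may be larger.)

E[α(G)] ≥ 829/24 ≈ 34.542.


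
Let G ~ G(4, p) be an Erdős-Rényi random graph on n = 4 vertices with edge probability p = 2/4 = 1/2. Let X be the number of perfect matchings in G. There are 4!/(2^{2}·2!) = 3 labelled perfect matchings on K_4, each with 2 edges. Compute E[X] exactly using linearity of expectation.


K_4 has 4!/(2^{2}·2!) = 3 labelled perfect matchings.
For each such perfect matching H, let X_H = 1 if all 2 edges of H are present in G. Then P[X_H = 1] = p^{2} = (1/2)^{2} = 1/4.
Summing the indicators: E[X] = Σ_H E[X_H] = 3 · p^{2} = 3 · 1/4 = 3/4.
Numerically: E[X] ≈ 0.75.

E[X] = 3 · (1/2)^{2} = 3/4 ≈ 0.75.


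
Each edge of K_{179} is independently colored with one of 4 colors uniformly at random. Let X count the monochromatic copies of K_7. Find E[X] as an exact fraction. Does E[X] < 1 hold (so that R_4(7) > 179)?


E[X] = C(179, 7) · 4^{1 − 21} = 1037437234460 · 4^{−20} = 1037437234460/1099511627776.
As a reduced fraction: E[X] = 259359308615/274877906944 ≈ 0.9435.
Is E[X] < 1? YES.
Since E[X] < 1, there exists a 4-coloring of K_{179} with no monochromatic K_7; hence R_4(7) > 179.

E[X] = 259359308615/274877906944 ≈ 0.9435; E[X] < 1, so R_4(7) > 179.


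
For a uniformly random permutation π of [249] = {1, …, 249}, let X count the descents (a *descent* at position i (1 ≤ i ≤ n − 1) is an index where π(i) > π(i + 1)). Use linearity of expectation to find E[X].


Write X = Σ X_I over i = 1, …, 248, with X_I the indicator of one descent.
There are 248 indicators.
For each fixed i, the pair (π(i), π(i+1)) is a uniformly random ordered pair of distinct values from {1, …, 249}; by symmetry P[π(i) > π(i+1)] = 1/2.
By linearity: E[X] = 248 · (1/2) = (249 − 1) · (1/2) = 124 ≈ 124.00000.

E[X] = 124 = 124.00000.


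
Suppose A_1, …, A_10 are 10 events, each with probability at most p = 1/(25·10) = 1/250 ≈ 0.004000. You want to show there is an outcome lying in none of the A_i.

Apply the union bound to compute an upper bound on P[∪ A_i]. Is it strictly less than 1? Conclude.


Union bound: P[∪_{i=1}^{10} A_i] ≤ Σ_i P[A_i] ≤ 10·p = 10·(1/250) = 1/25.
Numerically: 1/25 ≈ 0.040000.
Is 1/25 < 1? YES.
Since P[∪ A_i] ≤ 1/25 < 1, the complement has P[∩ A_i^c] ≥ 1 − 1/25 = 24/25 > 0, so some outcome avoids every A_i.

10·p = 1/25 ≈ 0.040000; existence CERTIFIED by the union bound.


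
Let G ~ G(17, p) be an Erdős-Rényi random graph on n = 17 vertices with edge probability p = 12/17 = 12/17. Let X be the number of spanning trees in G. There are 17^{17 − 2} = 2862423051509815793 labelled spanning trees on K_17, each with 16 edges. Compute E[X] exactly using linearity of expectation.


K_17 has 17^{17 − 2} = 2862423051509815793 labelled spanning trees.
For each such spanning tree H, let X_H = 1 if all 16 edges of H are present in G. Then P[X_H = 1] = p^{16} = (12/17)^{16} = 184884258895036416/48661191875666868481.
By linearity of expectation: E[X] = Σ_H E[X_H] = 2862423051509815793 · p^{16} = 2862423051509815793 · 184884258895036416/48661191875666868481 = 184884258895036416/17.
Numerically: E[X] ≈ 1.088e+16.

E[X] = 2862423051509815793 · (12/17)^{16} = 184884258895036416/17 ≈ 1.088e+16.


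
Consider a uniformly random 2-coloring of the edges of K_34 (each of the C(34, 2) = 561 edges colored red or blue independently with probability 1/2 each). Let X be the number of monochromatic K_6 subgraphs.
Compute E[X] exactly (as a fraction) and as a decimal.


Let X = Σ_S X_S over the C(34, 6) = 1344904 subsets S of size 6, where X_S = 1 if the K_6 on S is monochromatic.
For a fixed S, the K_6 on S has C(6, 2) = 15 edges. P[all 15 edges red] = (1/2)^15, and likewise for blue, so P[monochromatic] = 2·(1/2)^15 = 2^{1 − 15} = 1/16384.
By linearity: E[X] = C(34, 6) · 2^{1 − 15} = 1344904 · 1/16384 = 168113/2048.
Numerically: E[X] ≈ 82.08643.

E[X] = C(34,6)·2^(1−C(6,2)) = 168113/2048 ≈ 82.08643.


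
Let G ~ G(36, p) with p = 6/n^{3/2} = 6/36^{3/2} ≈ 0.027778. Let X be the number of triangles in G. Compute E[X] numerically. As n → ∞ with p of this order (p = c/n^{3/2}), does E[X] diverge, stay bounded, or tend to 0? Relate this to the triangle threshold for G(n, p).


Number of potential triangles: C(36, 3) = 7140.
Each occurs with probability p³ ≈ (0.027778)³ ≈ 2.1433471e-05.
By linearity: E[X] = C(36, 3)·p³ ≈ 7140 · 2.1433471e-05 ≈ 0.15303.
Since α = 3/2 > 1, p = c/n^{3/2} = o(1/n) is below the triangle threshold p ~ 1/n. Asymptotically E[X] ~ (c³/6)·n^{3(1−α)} = (6³/6)·n^{-1.5} → 0, so by Markov's inequality G has no triangles w.h.p.

E[X] ≈ 0.15303; in regime p = Θ(1/n^{3/2}) E[X] tends to 0 (below the triangle threshold p ~ 1/n).


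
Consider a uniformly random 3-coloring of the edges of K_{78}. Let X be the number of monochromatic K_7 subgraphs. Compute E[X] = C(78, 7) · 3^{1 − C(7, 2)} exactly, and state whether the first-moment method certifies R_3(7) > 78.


E[X] = C(78, 7) · 3^{1 − 21} = 2641902120 · 3^{−20} = 2641902120/3486784401.
As a reduced fraction: E[X] = 293544680/387420489 ≈ 0.757690.
Is E[X] < 1? YES.
Since E[X] < 1, there exists a 3-coloring of K_{78} with no monochromatic K_7; hence R_3(7) > 78.

E[X] = 293544680/387420489 ≈ 0.757690; E[X] < 1, so R_3(7) > 78.


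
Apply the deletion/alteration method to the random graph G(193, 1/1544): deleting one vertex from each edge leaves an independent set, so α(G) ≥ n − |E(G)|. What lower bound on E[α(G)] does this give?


E[|E(G)|] = C(193, 2)·p = 18528 · (1/1544) = 12.
E[α(G)] ≥ n − E[|E(G)|] = 193 − 12 = 181.
Numerically: ≈ 181.0000.
(This is only a lower bound; the true E[α(G)] may be larger.)

E[α(G)] ≥ 181 ≈ 181.0000.


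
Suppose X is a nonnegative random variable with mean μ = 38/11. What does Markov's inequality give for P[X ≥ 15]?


μ = E[X] = 38/11, a = 15.
Markov: P[X ≥ 15] ≤ μ/a = (38/11)/15 = 38/165.
Numerically: ≈ 0.2303.
(Since a = 15 > μ = 3.4545, the bound 38/165 is < 1 and informative.)

P[X ≥ 15] ≤ 38/165 ≈ 0.2303.


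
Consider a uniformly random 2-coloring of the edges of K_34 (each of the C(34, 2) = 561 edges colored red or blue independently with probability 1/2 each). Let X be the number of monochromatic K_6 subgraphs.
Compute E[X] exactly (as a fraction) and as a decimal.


Let X = Σ_S X_S over the C(34, 6) = 1344904 subsets S of size 6, where X_S = 1 if the K_6 on S is monochromatic.
For a fixed S, the K_6 on S has C(6, 2) = 15 edges. P[all 15 edges red] = (1/2)^15, and likewise for blue, so P[monochromatic] = 2·(1/2)^15 = 2^{1 − 15} = 1/16384.
By linearity: E[X] = C(34, 6) · 2^{1 − 15} = 1344904 · 1/16384 = 168113/2048.
Numerically: E[X] ≈ 82.08643.

E[X] = C(34,6)·2^(1−C(6,2)) = 168113/2048 ≈ 82.08643.


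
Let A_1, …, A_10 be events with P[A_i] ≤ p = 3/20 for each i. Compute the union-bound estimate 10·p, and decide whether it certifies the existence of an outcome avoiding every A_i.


Union bound: P[∪_{i=1}^{10} A_i] ≤ Σ_i P[A_i] ≤ 10·p = 10·(3/20) = 3/2.
Numerically: 3/2 ≈ 1.5000000.
Is 3/2 < 1? NO.
Since the bound 3/2 is ≥ 1, the union bound is uninformative here; it does NOT by itself certify existence.

10·p = 3/2 ≈ 1.5000000; existence NOT certified by the union bound.


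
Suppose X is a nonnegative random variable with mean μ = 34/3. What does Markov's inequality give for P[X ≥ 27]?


μ = E[X] = 34/3, a = 27.
Markov: P[X ≥ 27] ≤ μ/a = (34/3)/27 = 34/81.
Numerically: ≈ 0.41975.
(Since a = 27 > μ = 11.33333, the bound 34/81 is < 1 and informative.)

P[X ≥ 27] ≤ 34/81 ≈ 0.41975.


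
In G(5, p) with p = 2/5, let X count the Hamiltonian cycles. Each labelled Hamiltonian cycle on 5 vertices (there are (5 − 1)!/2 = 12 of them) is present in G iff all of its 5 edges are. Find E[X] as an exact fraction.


K_5 has (5 − 1)!/2 = 12 labelled Hamiltonian cycles.
For each such Hamiltonian cycle H, let X_H = 1 if all 5 edges of H are present in G. Then P[X_H = 1] = p^{5} = (2/5)^{5} = 32/3125.
Summing the indicators: E[X] = Σ_H E[X_H] = 12 · p^{5} = 12 · 32/3125 = 384/3125.
Numerically: E[X] ≈ 0.123.

E[X] = 12 · (2/5)^{5} = 384/3125 ≈ 0.123.


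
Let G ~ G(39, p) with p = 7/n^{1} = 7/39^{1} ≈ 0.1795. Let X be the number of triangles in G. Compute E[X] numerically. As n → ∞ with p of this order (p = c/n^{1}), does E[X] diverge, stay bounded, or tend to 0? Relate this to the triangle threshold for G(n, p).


Number of potential triangles: C(39, 3) = 9139.
Each occurs with probability p³ ≈ (0.1795)³ ≈ 5.782296e-03.
By linearity: E[X] = C(39, 3)·p³ ≈ 9139 · 5.782296e-03 ≈ 52.8444.
Here α = 1, so p = 7/n is exactly at the triangle threshold p ~ 1/n. Asymptotically E[X] → c³/6 = 7³/6 = 343/6 ≈ 57.1667, a bounded constant. In this regime the triangle count is asymptotically Poisson(c³/6).

E[X] ≈ 52.8444; in regime p = Θ(1/n^{1}) E[X] stays bounded (at the triangle threshold p ~ 1/n).


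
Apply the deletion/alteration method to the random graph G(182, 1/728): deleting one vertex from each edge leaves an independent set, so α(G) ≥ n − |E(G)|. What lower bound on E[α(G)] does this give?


E[|E(G)|] = C(182, 2)·p = 16471 · (1/728) = 181/8.
E[α(G)] ≥ n − E[|E(G)|] = 182 − 181/8 = 1275/8.
Numerically: ≈ 159.3750.
(This is only a lower bound; the true E[α(G)] may be larger.)

E[α(G)] ≥ 1275/8 ≈ 159.3750.


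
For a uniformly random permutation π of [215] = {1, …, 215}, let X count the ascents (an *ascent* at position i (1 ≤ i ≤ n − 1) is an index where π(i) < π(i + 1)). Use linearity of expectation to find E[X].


Write X = Σ X_I over i = 1, …, 214, with X_I the indicator of one ascent.
There are 214 indicators.
For each fixed i, the pair (π(i), π(i+1)) is a uniformly random ordered pair of distinct values from {1, …, 215}; by symmetry P[π(i) < π(i+1)] = 1/2.
By linearity: E[X] = 214 · (1/2) = (215 − 1) · (1/2) = 107 ≈ 107.0000.

E[X] = 107 = 107.0000.
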